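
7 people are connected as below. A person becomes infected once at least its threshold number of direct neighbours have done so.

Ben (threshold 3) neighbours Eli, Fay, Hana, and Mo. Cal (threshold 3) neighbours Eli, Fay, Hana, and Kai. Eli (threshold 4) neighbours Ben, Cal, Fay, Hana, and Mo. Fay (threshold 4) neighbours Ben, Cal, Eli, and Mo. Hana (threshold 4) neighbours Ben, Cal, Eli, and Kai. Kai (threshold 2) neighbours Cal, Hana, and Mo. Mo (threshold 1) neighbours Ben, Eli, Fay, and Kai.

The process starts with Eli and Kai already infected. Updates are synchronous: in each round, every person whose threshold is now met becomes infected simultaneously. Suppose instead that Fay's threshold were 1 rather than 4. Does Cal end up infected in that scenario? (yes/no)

yes

With Fay's threshold at 1:
Round 1 — Eli, Kai become infected (initial).
Round 2 — checking thresholds:
  Ben: 1 of 4 neighbours < 3, not yet.
  Cal: 2 of 4 neighbours < 3, not yet.
  Fay: 1 of 4 neighbours ≥ 1, becomes infected.
  Hana: 2 of 4 neighbours < 4, not yet.
  Mo: 2 of 4 neighbours ≥ 1, becomes infected.
Round 3 — checking thresholds:
  Ben: 3 of 4 neighbours ≥ 3, becomes infected.
  Cal: 3 of 4 neighbours ≥ 3, becomes infected.
  Hana: 2 of 4 neighbours < 4, not yet.
Round 4 — checking thresholds:
  Hana: 4 of 4 neighbours ≥ 4, becomes infected.
Round 5 — no new infections; cascade stops.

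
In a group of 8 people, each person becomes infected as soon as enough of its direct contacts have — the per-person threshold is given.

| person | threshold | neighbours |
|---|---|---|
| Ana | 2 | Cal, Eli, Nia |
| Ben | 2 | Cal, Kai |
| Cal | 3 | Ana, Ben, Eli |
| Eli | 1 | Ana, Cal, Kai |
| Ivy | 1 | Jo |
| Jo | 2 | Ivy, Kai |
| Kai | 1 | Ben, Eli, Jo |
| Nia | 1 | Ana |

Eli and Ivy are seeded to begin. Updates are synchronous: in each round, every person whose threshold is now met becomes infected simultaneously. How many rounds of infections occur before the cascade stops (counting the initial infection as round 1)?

3

Round 1 — Eli, Ivy become infected (initial).
Round 2 — checking thresholds:
  Ana: 1 of 3 neighbours < 2, holds.
  Cal: 1 of 3 neighbours < 3, holds.
  Jo: 1 of 2 neighbours < 2, holds.
  Kai: 1 of 3 neighbours ≥ 1, becomes infected.
Round 3 — checking thresholds:
  Ana: 1 of 3 neighbours < 2, holds.
  Ben: 1 of 2 neighbours < 2, holds.
  Cal: 1 of 3 neighbours < 3, holds.
  Jo: 2 of 2 neighbours ≥ 2, becomes infected.
Round 4 — no new infections; cascade stops.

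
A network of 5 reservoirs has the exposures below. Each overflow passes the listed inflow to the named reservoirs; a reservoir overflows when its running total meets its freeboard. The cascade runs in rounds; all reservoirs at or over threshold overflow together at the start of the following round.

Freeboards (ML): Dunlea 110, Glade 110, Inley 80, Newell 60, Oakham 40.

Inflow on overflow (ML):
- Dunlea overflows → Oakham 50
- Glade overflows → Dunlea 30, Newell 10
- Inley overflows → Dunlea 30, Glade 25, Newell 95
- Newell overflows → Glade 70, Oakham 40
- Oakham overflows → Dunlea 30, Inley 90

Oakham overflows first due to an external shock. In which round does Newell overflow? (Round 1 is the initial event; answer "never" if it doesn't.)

Round 1 — Oakham overflows (initial).
  Dunlea: +30 → 30 < 110
  Inley: +90 → 90 ≥ 80
Round 2 — Inley overflows.
  Dunlea: +30 → 60 < 110
  Glade: +25 → 25 < 110
  Newell: +95 → 95 ≥ 60
Round 3 — Newell overflows.
  Glade: +70 → 95 < 110
No further overflows.

3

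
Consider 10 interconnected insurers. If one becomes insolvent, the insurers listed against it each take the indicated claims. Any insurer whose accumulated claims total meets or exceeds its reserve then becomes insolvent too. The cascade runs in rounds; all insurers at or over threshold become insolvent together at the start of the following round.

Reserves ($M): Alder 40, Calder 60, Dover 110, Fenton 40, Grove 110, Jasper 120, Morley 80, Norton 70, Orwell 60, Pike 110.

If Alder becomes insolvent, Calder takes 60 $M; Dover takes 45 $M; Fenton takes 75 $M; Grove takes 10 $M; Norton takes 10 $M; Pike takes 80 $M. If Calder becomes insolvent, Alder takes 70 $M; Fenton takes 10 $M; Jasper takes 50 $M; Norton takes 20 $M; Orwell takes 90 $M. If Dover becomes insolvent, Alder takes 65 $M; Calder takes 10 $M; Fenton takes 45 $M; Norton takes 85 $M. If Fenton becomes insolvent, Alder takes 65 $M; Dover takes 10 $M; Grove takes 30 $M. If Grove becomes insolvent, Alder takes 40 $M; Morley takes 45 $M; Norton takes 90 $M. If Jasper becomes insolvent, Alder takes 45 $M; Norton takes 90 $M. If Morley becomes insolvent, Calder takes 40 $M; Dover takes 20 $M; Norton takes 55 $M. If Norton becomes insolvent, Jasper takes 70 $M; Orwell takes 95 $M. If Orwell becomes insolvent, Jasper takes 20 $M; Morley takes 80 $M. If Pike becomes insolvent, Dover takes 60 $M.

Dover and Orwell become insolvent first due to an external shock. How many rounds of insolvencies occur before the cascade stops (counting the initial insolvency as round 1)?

Round 1 — Dover, Orwell become insolvent (initial).
  Alder: +65 → 65 ≥ 40
  Calder: +10 → 10 < 60
  Fenton: +45 → 45 ≥ 40
  Jasper: +20 → 20 < 120
  Morley: +80 → 80 ≥ 80
  Norton: +85 → 85 ≥ 70
Round 2 — Alder, Fenton, Morley, Norton become insolvent.
  Calder: +60+40 → 110 ≥ 60
  Grove: +10+30 → 40 < 110
  Jasper: +70 → 90 < 120
  Pike: +80 → 80 < 110
Round 3 — Calder becomes insolvent.
  Jasper: +50 → 140 ≥ 120
Round 4 — Jasper becomes insolvent.
No further insolvencies.

4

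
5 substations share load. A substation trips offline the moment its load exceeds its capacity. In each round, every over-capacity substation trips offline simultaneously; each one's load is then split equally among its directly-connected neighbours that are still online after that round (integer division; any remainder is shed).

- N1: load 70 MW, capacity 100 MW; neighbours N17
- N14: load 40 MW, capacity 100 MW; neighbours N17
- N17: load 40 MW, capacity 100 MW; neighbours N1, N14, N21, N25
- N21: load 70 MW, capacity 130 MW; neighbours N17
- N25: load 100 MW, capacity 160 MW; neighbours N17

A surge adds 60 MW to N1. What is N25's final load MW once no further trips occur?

156

Round 1 — N1 at 130 > 100. N1 trips offline.
  N1 sheds 130 MW to N17: 130 each.
    N17: 40+130 = 170 > 100
Round 2 — N17 trips offline.
  N17 sheds 170 MW to N14, N21, N25: 56 each (2 lost).
    N14: 40+56 = 96 ≤ 100
    N21: 70+56 = 126 ≤ 130
    N25: 100+56 = 156 ≤ 160
No further trips.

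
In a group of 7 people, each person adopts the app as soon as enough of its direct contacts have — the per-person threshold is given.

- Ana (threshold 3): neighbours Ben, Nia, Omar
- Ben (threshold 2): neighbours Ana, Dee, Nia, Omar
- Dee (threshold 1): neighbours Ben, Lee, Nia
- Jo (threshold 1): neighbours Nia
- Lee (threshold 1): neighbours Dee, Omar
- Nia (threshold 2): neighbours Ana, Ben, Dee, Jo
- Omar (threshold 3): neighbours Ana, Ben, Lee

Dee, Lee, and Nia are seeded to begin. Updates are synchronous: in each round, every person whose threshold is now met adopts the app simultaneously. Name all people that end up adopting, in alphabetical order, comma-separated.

Ben, Dee, Jo, Lee, Nia

Round 1 — Dee, Lee, Nia adopt the app (initial).
Round 2 — checking thresholds:
  Ana: 1 of 3 neighbours < 3, holds.
  Ben: 2 of 4 neighbours ≥ 2, adopts the app.
  Jo: 1 of 1 neighbours ≥ 1, adopts the app.
  Omar: 1 of 3 neighbours < 3, holds.
Round 3 — no new adoptions; cascade stops.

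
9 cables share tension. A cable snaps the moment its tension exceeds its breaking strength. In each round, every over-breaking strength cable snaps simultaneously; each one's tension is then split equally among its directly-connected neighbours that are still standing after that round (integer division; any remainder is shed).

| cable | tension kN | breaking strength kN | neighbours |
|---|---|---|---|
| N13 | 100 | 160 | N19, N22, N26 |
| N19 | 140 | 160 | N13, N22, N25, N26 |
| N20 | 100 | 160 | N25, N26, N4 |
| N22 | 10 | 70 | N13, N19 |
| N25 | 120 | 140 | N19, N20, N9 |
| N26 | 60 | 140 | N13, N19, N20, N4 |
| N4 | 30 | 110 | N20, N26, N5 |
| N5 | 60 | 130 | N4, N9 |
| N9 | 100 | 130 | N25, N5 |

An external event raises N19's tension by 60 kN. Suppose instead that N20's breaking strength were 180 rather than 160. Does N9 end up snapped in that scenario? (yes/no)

yes

With N20's breaking strength at 180:
Round 1 — N19 at 200 > 160. N19 snaps.
  N19 sheds 200 kN to N13, N22, N25, N26: 50 each.
    N13: 100+50 = 150 ≤ 160
    N22: 10+50 = 60 ≤ 70
    N25: 120+50 = 170 > 140
    N26: 60+50 = 110 ≤ 140
Round 2 — N25 snaps.
  N25 sheds 170 kN to N20, N9: 85 each.
    N20: 100+85 = 185 > 180
    N9: 100+85 = 185 > 130
Round 3 — N20, N9 snap.
  N20 sheds 185 kN to N26, N4: 92 each (1 lost).
    N26: 110+92 = 202 > 140
    N4: 30+92 = 122 > 110
  N9 sheds 185 kN to N5: 185 each.
    N5: 60+185 = 245 > 130
Round 4 — N26, N4, N5 snap.
  N26 sheds 202 kN to N13: 202 each.
    N13: 150+202 = 352 > 160
  N4 sheds 122 kN: no online neighbours, lost.
  N5 sheds 245 kN: no online neighbours, lost.
Round 5 — N13 snaps.
  N13 sheds 352 kN to N22: 352 each.
    N22: 60+352 = 412 > 70
Round 6 — N22 snaps.
  N22 sheds 412 kN: no online neighbours, lost.
No further breaks.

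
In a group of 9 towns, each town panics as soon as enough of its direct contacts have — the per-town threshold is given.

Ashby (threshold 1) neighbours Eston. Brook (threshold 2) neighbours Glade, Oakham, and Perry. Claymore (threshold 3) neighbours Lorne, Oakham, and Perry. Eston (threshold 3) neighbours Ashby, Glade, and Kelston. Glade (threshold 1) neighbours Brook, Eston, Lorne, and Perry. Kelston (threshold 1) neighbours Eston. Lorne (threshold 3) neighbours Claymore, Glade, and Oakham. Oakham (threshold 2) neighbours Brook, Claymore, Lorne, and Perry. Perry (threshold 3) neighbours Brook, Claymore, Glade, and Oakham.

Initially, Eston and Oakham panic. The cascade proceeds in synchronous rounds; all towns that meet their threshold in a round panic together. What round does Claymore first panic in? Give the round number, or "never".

never

Round 1 — Eston, Oakham panic (initial).
Round 2 — checking thresholds:
  Ashby: 1 of 1 neighbours ≥ 1, panics.
  Brook: 1 of 3 neighbours < 2, below threshold.
  Claymore: 1 of 3 neighbours < 3, below threshold.
  Glade: 1 of 4 neighbours ≥ 1, panics.
  Kelston: 1 of 1 neighbours ≥ 1, panics.
  Lorne: 1 of 3 neighbours < 3, below threshold.
  Perry: 1 of 4 neighbours < 3, below threshold.
Round 3 — checking thresholds:
  Brook: 2 of 3 neighbours ≥ 2, panics.
  Claymore: 1 of 3 neighbours < 3, below threshold.
  Lorne: 2 of 3 neighbours < 3, below threshold.
  Perry: 2 of 4 neighbours < 3, below threshold.
Round 4 — checking thresholds:
  Claymore: 1 of 3 neighbours < 3, below threshold.
  Lorne: 2 of 3 neighbours < 3, below threshold.
  Perry: 3 of 4 neighbours ≥ 3, panics.
Round 5 — no new panics; cascade stops.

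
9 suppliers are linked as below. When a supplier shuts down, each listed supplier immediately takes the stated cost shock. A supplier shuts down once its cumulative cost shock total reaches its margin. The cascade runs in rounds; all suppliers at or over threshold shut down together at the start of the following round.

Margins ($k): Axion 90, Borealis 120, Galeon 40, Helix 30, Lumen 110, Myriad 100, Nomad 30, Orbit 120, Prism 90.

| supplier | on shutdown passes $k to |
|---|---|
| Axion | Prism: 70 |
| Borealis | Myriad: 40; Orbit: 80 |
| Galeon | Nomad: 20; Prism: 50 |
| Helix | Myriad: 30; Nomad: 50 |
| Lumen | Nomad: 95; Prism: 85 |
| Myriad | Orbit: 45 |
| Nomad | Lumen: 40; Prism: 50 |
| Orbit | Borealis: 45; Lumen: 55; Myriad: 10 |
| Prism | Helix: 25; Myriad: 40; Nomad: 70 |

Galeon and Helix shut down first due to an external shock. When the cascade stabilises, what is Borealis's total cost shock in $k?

Round 1 — Galeon, Helix shut down (initial).
  Myriad: +30 → 30 < 100
  Nomad: +20+50 → 70 ≥ 30
  Prism: +50 → 50 < 90
Round 2 — Nomad shuts down.
  Lumen: +40 → 40 < 110
  Prism: +50 → 100 ≥ 90
Round 3 — Prism shuts down.
  Myriad: +40 → 70 < 100
No further shutdowns.

0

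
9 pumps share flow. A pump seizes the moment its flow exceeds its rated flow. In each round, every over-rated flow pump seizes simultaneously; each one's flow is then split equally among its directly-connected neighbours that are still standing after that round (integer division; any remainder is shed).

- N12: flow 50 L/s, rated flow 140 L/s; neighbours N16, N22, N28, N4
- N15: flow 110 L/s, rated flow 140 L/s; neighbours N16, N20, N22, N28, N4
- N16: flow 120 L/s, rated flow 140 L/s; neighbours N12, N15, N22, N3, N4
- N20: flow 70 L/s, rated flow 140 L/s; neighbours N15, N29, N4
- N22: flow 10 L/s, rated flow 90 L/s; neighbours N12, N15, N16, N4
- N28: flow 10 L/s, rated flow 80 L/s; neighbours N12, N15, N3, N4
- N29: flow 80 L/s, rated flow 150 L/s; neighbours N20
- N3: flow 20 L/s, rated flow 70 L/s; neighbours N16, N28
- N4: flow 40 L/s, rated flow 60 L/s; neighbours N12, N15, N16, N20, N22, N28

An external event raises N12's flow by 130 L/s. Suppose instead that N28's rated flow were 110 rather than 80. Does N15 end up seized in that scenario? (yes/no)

With N28's rated flow at 110:
Round 1 — N12 at 180 > 140. N12 seizes.
  N12 sheds 180 L/s to N16, N22, N28, N4: 45 each.
    N16: 120+45 = 165 > 140
    N22: 10+45 = 55 ≤ 90
    N28: 10+45 = 55 ≤ 110
    N4: 40+45 = 85 > 60
Round 2 — N16, N4 seize.
  N16 sheds 165 L/s to N15, N22, N3: 55 each.
    N15: 110+55 = 165 > 140
    N22: 55+55 = 110 > 90
    N3: 20+55 = 75 > 70
  N4 sheds 85 L/s to N15, N20, N22, N28: 21 each (1 lost).
    N15: 165+21 = 186 > 140
    N20: 70+21 = 91 ≤ 140
    N22: 110+21 = 131 > 90
    N28: 55+21 = 76 ≤ 110
Round 3 — N15, N22, N3 seize.
  N15 sheds 186 L/s to N20, N28: 93 each.
    N20: 91+93 = 184 > 140
    N28: 76+93 = 169 > 110
  N22 sheds 131 L/s: no online neighbours, lost.
  N3 sheds 75 L/s to N28: 75 each.
    N28: 169+75 = 244 > 110
Round 4 — N20, N28 seize.
  N20 sheds 184 L/s to N29: 184 each.
    N29: 80+184 = 264 > 150
  N28 sheds 244 L/s: no online neighbours, lost.
Round 5 — N29 seizes.
  N29 sheds 264 L/s: no online neighbours, lost.
No further seizures.

yes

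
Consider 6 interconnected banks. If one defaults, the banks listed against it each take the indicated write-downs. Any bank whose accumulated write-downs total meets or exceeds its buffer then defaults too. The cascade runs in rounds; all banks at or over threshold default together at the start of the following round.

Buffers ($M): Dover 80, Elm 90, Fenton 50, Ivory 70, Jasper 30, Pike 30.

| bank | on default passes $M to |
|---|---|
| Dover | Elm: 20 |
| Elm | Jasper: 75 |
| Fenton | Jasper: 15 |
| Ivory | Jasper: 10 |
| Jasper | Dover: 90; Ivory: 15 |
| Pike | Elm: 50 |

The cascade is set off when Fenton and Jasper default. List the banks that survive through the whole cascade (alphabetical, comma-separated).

Elm, Ivory, Pike

Round 1 — Fenton, Jasper default (initial).
  Dover: +90 → 90 ≥ 80
  Ivory: +15 → 15 < 70
Round 2 — Dover defaults.
  Elm: +20 → 20 < 90
No further defaults.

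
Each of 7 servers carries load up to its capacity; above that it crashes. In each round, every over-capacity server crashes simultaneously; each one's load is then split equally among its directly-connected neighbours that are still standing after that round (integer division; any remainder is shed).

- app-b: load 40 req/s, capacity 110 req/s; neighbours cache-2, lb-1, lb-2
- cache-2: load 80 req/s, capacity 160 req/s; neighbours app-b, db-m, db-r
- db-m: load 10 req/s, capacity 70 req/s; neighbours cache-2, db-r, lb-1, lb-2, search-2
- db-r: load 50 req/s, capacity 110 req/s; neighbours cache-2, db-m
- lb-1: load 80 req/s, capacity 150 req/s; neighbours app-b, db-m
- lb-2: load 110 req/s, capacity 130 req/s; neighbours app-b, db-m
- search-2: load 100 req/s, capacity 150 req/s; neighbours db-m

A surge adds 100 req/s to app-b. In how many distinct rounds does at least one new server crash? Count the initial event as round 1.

5

Round 1 — app-b at 140 > 110. app-b crashes.
  app-b sheds 140 req/s to cache-2, lb-1, lb-2: 46 each (2 lost).
    cache-2: 80+46 = 126 ≤ 160
    lb-1: 80+46 = 126 ≤ 150
    lb-2: 110+46 = 156 > 130
Round 2 — lb-2 crashes.
  lb-2 sheds 156 req/s to db-m: 156 each.
    db-m: 10+156 = 166 > 70
Round 3 — db-m crashes.
  db-m sheds 166 req/s to cache-2, db-r, lb-1, search-2: 41 each (2 lost).
    cache-2: 126+41 = 167 > 160
    db-r: 50+41 = 91 ≤ 110
    lb-1: 126+41 = 167 > 150
    search-2: 100+41 = 141 ≤ 150
Round 4 — cache-2, lb-1 crash.
  cache-2 sheds 167 req/s to db-r: 167 each.
    db-r: 91+167 = 258 > 110
  lb-1 sheds 167 req/s: no online neighbours, lost.
Round 5 — db-r crashes.
  db-r sheds 258 req/s: no online neighbours, lost.
No further crashes.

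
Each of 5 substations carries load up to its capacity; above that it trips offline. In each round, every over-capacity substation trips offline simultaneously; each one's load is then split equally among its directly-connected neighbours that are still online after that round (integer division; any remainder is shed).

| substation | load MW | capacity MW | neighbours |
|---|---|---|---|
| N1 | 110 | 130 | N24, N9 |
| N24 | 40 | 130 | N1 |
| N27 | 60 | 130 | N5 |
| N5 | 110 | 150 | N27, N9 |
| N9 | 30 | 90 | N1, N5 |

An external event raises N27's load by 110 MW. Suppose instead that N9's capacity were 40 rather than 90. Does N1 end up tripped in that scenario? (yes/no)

With N9's capacity at 40:
Round 1 — N27 at 170 > 130. N27 trips offline.
  N27 sheds 170 MW to N5: 170 each.
    N5: 110+170 = 280 > 150
Round 2 — N5 trips offline.
  N5 sheds 280 MW to N9: 280 each.
    N9: 30+280 = 310 > 40
Round 3 — N9 trips offline.
  N9 sheds 310 MW to N1: 310 each.
    N1: 110+310 = 420 > 130
Round 4 — N1 trips offline.
  N1 sheds 420 MW to N24: 420 each.
    N24: 40+420 = 460 > 130
Round 5 — N24 trips offline.
  N24 sheds 460 MW: no online neighbours, lost.
No further trips.

yes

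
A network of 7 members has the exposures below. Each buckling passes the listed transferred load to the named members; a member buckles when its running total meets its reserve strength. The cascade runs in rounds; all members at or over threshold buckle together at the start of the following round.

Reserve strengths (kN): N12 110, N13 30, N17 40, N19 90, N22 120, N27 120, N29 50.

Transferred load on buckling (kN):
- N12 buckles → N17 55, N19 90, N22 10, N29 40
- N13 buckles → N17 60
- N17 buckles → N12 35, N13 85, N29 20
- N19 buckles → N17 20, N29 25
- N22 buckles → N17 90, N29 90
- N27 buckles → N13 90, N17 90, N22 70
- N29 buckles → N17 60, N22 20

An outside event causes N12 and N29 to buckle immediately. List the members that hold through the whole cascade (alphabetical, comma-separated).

N22, N27

Round 1 — N12, N29 buckle (initial).
  N17: +55+60 → 115 ≥ 40
  N19: +90 → 90 ≥ 90
  N22: +10+20 → 30 < 120
Round 2 — N17, N19 buckle.
  N13: +85 → 85 ≥ 30
Round 3 — N13 buckles.
No further bucklings.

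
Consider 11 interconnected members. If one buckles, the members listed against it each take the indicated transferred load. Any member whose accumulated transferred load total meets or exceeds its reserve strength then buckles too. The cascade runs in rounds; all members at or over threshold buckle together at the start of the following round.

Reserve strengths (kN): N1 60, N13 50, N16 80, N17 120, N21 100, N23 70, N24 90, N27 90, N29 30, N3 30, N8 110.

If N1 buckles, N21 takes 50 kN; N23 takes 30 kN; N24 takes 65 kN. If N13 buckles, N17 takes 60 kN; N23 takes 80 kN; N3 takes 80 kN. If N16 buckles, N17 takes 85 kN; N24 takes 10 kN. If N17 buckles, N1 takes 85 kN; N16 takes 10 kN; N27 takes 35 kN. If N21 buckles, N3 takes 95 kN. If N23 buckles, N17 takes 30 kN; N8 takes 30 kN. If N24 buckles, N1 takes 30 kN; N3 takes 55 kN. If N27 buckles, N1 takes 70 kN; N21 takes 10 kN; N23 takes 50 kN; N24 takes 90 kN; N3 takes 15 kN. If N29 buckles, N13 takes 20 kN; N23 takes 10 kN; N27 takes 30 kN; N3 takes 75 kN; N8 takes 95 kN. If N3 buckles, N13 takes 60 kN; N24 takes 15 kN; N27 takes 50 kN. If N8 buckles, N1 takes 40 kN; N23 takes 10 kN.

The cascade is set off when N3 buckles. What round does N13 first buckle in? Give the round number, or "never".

2

Round 1 — N3 buckles (initial).
  N13: +60 → 60 ≥ 50
  N24: +15 → 15 < 90
  N27: +50 → 50 < 90
Round 2 — N13 buckles.
  N17: +60 → 60 < 120
  N23: +80 → 80 ≥ 70
Round 3 — N23 buckles.
  N17: +30 → 90 < 120
  N8: +30 → 30 < 110
No further bucklings.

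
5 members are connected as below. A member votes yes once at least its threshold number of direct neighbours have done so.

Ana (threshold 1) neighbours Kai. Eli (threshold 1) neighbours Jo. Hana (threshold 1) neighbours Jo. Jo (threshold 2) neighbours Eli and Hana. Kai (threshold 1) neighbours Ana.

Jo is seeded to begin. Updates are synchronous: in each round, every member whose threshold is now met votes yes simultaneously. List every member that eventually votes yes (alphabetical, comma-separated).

Eli, Hana, Jo

Round 1 — Jo votes yes (initial).
Round 2 — checking thresholds:
  Eli: 1 of 1 neighbours ≥ 1, votes yes.
  Hana: 1 of 1 neighbours ≥ 1, votes yes.
Round 3 — no new yes votes; cascade stops.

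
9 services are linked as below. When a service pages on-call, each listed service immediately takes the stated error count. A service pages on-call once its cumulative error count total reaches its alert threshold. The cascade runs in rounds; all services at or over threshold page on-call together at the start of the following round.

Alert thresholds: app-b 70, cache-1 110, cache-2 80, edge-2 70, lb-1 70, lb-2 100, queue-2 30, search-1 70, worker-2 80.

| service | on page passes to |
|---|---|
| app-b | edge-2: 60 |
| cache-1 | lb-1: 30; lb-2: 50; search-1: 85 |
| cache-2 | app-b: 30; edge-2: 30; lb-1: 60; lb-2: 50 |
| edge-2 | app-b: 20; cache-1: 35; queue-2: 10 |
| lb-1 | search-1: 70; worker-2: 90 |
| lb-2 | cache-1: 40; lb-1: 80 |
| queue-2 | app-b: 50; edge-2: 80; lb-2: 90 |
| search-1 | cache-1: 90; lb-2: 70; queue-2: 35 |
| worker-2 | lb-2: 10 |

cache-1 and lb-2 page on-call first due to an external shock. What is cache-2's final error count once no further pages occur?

Round 1 — cache-1, lb-2 page on-call (initial).
  lb-1: +30+80 → 110 ≥ 70
  search-1: +85 → 85 ≥ 70
Round 2 — lb-1, search-1 page on-call.
  queue-2: +35 → 35 ≥ 30
  worker-2: +90 → 90 ≥ 80
Round 3 — queue-2, worker-2 page on-call.
  app-b: +50 → 50 < 70
  edge-2: +80 → 80 ≥ 70
Round 4 — edge-2 pages on-call.
  app-b: +20 → 70 ≥ 70
Round 5 — app-b pages on-call.
No further pages.

0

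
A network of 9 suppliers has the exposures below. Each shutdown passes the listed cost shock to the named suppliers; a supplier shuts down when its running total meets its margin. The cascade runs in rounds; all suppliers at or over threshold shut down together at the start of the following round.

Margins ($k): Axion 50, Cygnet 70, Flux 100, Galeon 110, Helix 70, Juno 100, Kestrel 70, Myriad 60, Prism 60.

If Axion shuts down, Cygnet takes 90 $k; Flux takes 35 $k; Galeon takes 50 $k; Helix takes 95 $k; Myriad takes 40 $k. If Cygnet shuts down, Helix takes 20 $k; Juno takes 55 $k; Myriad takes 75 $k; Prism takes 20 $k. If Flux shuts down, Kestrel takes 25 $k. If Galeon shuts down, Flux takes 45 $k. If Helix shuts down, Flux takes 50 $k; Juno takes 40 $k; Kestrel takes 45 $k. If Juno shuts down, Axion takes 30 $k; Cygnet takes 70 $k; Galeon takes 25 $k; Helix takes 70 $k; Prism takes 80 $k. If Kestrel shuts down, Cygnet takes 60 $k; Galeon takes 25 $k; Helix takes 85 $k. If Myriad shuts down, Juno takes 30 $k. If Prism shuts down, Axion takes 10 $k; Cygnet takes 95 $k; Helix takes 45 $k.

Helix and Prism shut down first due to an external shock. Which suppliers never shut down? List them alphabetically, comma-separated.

Axion, Flux, Galeon, Kestrel

Round 1 — Helix, Prism shut down (initial).
  Axion: +10 → 10 < 50
  Cygnet: +95 → 95 ≥ 70
  Flux: +50 → 50 < 100
  Juno: +40 → 40 < 100
  Kestrel: +45 → 45 < 70
Round 2 — Cygnet shuts down.
  Juno: +55 → 95 < 100
  Myriad: +75 → 75 ≥ 60
Round 3 — Myriad shuts down.
  Juno: +30 → 125 ≥ 100
Round 4 — Juno shuts down.
  Axion: +30 → 40 < 50
  Galeon: +25 → 25 < 110
No further shutdowns.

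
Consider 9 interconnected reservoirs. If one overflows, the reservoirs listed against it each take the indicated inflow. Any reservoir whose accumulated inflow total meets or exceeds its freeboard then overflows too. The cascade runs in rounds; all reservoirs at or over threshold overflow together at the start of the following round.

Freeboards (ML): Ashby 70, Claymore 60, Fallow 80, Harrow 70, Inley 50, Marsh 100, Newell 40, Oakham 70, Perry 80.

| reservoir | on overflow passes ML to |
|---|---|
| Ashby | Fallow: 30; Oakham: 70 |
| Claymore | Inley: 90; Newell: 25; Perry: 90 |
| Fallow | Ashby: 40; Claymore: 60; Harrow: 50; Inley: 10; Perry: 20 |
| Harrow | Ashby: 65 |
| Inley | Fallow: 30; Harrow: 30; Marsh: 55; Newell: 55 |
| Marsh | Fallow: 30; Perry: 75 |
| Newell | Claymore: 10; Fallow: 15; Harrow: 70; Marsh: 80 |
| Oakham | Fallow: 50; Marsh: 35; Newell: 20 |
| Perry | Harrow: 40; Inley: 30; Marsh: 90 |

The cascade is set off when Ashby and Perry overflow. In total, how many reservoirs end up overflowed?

9

Round 1 — Ashby, Perry overflow (initial).
  Fallow: +30 → 30 < 80
  Harrow: +40 → 40 < 70
  Inley: +30 → 30 < 50
  Marsh: +90 → 90 < 100
  Oakham: +70 → 70 ≥ 70
Round 2 — Oakham overflows.
  Fallow: +50 → 80 ≥ 80
  Marsh: +35 → 125 ≥ 100
  Newell: +20 → 20 < 40
Round 3 — Fallow, Marsh overflow.
  Claymore: +60 → 60 ≥ 60
  Harrow: +50 → 90 ≥ 70
  Inley: +10 → 40 < 50
Round 4 — Claymore, Harrow overflow.
  Inley: +90 → 130 ≥ 50
  Newell: +25 → 45 ≥ 40
Round 5 — Inley, Newell overflow.
No further overflows.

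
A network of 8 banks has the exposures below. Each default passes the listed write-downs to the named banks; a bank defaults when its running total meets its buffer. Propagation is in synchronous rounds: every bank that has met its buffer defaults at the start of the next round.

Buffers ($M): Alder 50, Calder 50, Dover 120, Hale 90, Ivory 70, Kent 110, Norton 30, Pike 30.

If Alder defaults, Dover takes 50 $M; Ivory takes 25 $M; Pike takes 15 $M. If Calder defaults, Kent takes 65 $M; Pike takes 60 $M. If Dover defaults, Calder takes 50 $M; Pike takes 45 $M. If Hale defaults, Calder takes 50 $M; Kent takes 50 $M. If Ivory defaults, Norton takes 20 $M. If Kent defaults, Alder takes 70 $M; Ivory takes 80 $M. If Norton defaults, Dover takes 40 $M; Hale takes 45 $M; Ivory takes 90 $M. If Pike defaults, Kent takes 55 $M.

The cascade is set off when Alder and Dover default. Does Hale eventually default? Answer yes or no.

no

Round 1 — Alder, Dover default (initial).
  Calder: +50 → 50 ≥ 50
  Ivory: +25 → 25 < 70
  Pike: +15+45 → 60 ≥ 30
Round 2 — Calder, Pike default.
  Kent: +65+55 → 120 ≥ 110
Round 3 — Kent defaults.
  Ivory: +80 → 105 ≥ 70
Round 4 — Ivory defaults.
  Norton: +20 → 20 < 30
No further defaults.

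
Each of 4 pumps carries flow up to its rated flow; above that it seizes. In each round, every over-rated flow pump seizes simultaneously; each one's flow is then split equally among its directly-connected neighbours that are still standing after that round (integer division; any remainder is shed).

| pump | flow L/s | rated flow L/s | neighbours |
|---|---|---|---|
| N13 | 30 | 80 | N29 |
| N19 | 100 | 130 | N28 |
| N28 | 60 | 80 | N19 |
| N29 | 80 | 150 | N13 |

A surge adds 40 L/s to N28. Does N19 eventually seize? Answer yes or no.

yes

Round 1 — N28 at 100 > 80. N28 seizes.
  N28 sheds 100 L/s to N19: 100 each.
    N19: 100+100 = 200 > 130
Round 2 — N19 seizes.
  N19 sheds 200 L/s: no online neighbours, lost.
No further seizures.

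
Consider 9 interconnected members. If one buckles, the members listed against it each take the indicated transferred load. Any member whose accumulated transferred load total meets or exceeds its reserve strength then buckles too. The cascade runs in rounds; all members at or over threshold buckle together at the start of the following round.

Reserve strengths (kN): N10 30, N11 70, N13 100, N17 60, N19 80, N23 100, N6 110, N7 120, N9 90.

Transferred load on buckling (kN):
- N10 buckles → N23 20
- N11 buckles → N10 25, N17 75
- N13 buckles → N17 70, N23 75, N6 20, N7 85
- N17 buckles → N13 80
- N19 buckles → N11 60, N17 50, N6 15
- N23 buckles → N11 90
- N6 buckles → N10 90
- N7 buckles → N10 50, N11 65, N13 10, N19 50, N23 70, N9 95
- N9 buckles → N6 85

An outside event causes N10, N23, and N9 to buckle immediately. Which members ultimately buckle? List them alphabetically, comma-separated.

Round 1 — N10, N23, N9 buckle (initial).
  N11: +90 → 90 ≥ 70
  N6: +85 → 85 < 110
Round 2 — N11 buckles.
  N17: +75 → 75 ≥ 60
Round 3 — N17 buckles.
  N13: +80 → 80 < 100
No further bucklings.

N10, N11, N17, N23, N9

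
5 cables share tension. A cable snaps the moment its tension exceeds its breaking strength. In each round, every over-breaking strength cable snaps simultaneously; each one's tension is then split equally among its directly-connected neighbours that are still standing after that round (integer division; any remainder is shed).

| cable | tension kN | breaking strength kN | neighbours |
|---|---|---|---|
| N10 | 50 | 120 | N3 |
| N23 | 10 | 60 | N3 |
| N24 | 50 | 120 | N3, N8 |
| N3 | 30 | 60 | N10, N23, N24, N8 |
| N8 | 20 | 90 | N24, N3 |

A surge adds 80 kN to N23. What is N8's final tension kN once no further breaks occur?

60

Round 1 — N23 at 90 > 60. N23 snaps.
  N23 sheds 90 kN to N3: 90 each.
    N3: 30+90 = 120 > 60
Round 2 — N3 snaps.
  N3 sheds 120 kN to N10, N24, N8: 40 each.
    N10: 50+40 = 90 ≤ 120
    N24: 50+40 = 90 ≤ 120
    N8: 20+40 = 60 ≤ 90
No further breaks.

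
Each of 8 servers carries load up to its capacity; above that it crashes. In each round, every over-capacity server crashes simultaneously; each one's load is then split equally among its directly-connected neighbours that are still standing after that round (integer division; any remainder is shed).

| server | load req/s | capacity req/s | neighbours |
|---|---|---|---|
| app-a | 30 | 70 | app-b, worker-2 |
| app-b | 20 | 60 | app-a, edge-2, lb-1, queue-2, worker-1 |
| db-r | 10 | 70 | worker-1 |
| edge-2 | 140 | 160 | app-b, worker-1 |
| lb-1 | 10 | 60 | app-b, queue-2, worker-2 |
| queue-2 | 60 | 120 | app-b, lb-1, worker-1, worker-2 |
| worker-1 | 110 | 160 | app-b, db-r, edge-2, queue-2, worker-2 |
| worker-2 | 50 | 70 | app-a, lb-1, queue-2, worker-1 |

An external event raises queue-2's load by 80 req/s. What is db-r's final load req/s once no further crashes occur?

Round 1 — queue-2 at 140 > 120. queue-2 crashes.
  queue-2 sheds 140 req/s to app-b, lb-1, worker-1, worker-2: 35 each.
    app-b: 20+35 = 55 ≤ 60
    lb-1: 10+35 = 45 ≤ 60
    worker-1: 110+35 = 145 ≤ 160
    worker-2: 50+35 = 85 > 70
Round 2 — worker-2 crashes.
  worker-2 sheds 85 req/s to app-a, lb-1, worker-1: 28 each (1 lost).
    app-a: 30+28 = 58 ≤ 70
    lb-1: 45+28 = 73 > 60
    worker-1: 145+28 = 173 > 160
Round 3 — lb-1, worker-1 crash.
  lb-1 sheds 73 req/s to app-b: 73 each.
    app-b: 55+73 = 128 > 60
  worker-1 sheds 173 req/s to app-b, db-r, edge-2: 57 each (2 lost).
    app-b: 128+57 = 185 > 60
    db-r: 10+57 = 67 ≤ 70
    edge-2: 140+57 = 197 > 160
Round 4 — app-b, edge-2 crash.
  app-b sheds 185 req/s to app-a: 185 each.
    app-a: 58+185 = 243 > 70
  edge-2 sheds 197 req/s: no online neighbours, lost.
Round 5 — app-a crashes.
  app-a sheds 243 req/s: no online neighbours, lost.
No further crashes.

67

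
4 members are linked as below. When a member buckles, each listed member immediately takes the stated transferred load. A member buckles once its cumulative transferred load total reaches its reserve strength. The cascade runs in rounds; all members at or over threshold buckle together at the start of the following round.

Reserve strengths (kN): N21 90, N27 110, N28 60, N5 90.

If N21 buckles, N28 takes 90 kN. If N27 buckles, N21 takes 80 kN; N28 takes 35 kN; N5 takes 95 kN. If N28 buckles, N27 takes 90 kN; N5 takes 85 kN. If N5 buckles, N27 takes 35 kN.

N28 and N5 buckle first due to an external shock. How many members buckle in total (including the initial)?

Round 1 — N28, N5 buckle (initial).
  N27: +90+35 → 125 ≥ 110
Round 2 — N27 buckles.
  N21: +80 → 80 < 90
No further bucklings.

3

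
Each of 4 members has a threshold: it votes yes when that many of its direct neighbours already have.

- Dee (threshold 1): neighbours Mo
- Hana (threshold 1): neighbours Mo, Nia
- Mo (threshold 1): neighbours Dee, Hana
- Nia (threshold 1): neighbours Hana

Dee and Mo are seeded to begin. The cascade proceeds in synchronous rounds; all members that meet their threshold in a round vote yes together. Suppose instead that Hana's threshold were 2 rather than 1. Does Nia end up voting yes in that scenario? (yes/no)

With Hana's threshold at 2:
Round 1 — Dee, Mo vote yes (initial).
Round 2 — no new yes votes; cascade stops.

no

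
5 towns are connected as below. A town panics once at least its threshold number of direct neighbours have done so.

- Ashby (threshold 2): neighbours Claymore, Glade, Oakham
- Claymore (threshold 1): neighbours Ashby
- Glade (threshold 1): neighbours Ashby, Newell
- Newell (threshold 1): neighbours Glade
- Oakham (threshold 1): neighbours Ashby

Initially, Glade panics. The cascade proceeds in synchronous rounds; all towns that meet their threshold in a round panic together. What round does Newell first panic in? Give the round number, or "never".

2

Round 1 — Glade panics (initial).
Round 2 — checking thresholds:
  Ashby: 1 of 3 neighbours < 2, holds.
  Newell: 1 of 1 neighbours ≥ 1, panics.
Round 3 — no new panics; cascade stops.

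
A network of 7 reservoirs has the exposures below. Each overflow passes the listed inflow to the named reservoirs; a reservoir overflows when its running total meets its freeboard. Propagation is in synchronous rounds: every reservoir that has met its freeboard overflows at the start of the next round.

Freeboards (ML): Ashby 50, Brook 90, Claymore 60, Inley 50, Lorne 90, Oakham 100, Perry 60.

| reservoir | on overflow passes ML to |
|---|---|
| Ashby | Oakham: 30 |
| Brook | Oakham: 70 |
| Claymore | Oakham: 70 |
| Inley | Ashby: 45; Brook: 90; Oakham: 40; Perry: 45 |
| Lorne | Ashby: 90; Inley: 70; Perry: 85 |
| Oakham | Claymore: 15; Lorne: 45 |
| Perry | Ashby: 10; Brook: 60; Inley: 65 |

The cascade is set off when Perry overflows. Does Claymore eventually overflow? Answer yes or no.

no

Round 1 — Perry overflows (initial).
  Ashby: +10 → 10 < 50
  Brook: +60 → 60 < 90
  Inley: +65 → 65 ≥ 50
Round 2 — Inley overflows.
  Ashby: +45 → 55 ≥ 50
  Brook: +90 → 150 ≥ 90
  Oakham: +40 → 40 < 100
Round 3 — Ashby, Brook overflow.
  Oakham: +30+70 → 140 ≥ 100
Round 4 — Oakham overflows.
  Claymore: +15 → 15 < 60
  Lorne: +45 → 45 < 90
No further overflows.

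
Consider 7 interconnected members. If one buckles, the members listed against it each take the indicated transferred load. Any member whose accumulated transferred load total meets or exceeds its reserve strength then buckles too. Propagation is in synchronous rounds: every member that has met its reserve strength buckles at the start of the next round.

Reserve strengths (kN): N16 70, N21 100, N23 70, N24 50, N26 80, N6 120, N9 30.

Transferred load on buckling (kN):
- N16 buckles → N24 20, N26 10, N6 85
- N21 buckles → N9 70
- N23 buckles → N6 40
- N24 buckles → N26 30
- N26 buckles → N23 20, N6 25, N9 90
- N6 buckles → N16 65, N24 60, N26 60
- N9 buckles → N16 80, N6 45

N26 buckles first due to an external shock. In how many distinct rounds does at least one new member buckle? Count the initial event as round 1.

Round 1 — N26 buckles (initial).
  N23: +20 → 20 < 70
  N6: +25 → 25 < 120
  N9: +90 → 90 ≥ 30
Round 2 — N9 buckles.
  N16: +80 → 80 ≥ 70
  N6: +45 → 70 < 120
Round 3 — N16 buckles.
  N24: +20 → 20 < 50
  N6: +85 → 155 ≥ 120
Round 4 — N6 buckles.
  N24: +60 → 80 ≥ 50
Round 5 — N24 buckles.
No further bucklings.

5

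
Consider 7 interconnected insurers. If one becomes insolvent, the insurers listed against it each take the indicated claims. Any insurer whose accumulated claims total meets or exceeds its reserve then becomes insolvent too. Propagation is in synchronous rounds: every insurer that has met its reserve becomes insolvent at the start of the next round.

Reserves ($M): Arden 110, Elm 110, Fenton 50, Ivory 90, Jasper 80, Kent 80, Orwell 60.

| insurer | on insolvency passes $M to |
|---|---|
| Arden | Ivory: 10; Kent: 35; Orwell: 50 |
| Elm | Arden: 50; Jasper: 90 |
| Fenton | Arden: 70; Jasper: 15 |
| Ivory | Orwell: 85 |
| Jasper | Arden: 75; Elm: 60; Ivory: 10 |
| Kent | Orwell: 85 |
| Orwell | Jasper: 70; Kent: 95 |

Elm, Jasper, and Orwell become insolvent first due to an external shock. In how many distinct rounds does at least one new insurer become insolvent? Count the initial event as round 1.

2

Round 1 — Elm, Jasper, Orwell become insolvent (initial).
  Arden: +50+75 → 125 ≥ 110
  Ivory: +10 → 10 < 90
  Kent: +95 → 95 ≥ 80
Round 2 — Arden, Kent become insolvent.
  Ivory: +10 → 20 < 90
No further insolvencies.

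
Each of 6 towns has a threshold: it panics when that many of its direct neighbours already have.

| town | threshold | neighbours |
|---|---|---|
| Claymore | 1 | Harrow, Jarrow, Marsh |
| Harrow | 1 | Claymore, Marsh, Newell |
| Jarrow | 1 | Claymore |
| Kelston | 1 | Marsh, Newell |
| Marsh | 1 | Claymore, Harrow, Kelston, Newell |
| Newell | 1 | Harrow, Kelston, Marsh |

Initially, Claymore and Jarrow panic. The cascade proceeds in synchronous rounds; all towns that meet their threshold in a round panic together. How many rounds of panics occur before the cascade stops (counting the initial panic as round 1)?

3

Round 1 — Claymore, Jarrow panic (initial).
Round 2 — checking thresholds:
  Harrow: 1 of 3 neighbours ≥ 1, panics.
  Marsh: 1 of 4 neighbours ≥ 1, panics.
Round 3 — checking thresholds:
  Kelston: 1 of 2 neighbours ≥ 1, panics.
  Newell: 2 of 3 neighbours ≥ 1, panics.
Round 4 — no new panics; cascade stops.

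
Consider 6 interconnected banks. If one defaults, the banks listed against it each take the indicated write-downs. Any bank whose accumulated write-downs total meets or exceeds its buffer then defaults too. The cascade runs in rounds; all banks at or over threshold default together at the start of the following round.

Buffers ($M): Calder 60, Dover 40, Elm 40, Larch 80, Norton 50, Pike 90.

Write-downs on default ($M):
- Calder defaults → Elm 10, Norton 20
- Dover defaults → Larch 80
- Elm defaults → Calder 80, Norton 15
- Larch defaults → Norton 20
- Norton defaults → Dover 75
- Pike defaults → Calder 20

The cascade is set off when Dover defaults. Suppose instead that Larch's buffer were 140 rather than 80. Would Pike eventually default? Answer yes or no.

With Larch's buffer at 140:
Round 1 — Dover defaults (initial).
  Larch: +80 → 80 < 140
No further defaults.

no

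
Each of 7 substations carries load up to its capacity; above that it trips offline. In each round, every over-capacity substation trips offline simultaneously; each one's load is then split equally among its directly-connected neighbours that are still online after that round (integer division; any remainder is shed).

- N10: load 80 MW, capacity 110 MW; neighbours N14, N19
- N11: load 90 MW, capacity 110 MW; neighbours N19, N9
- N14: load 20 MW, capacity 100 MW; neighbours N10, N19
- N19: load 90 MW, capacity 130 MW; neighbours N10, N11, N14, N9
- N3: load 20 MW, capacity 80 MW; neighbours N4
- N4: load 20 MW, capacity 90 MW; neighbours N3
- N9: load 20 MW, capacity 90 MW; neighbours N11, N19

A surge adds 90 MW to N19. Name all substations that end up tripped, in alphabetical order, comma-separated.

Round 1 — N19 at 180 > 130. N19 trips offline.
  N19 sheds 180 MW to N10, N11, N14, N9: 45 each.
    N10: 80+45 = 125 > 110
    N11: 90+45 = 135 > 110
    N14: 20+45 = 65 ≤ 100
    N9: 20+45 = 65 ≤ 90
Round 2 — N10, N11 trip offline.
  N10 sheds 125 MW to N14: 125 each.
    N14: 65+125 = 190 > 100
  N11 sheds 135 MW to N9: 135 each.
    N9: 65+135 = 200 > 90
Round 3 — N14, N9 trip offline.
  N14 sheds 190 MW: no online neighbours, lost.
  N9 sheds 200 MW: no online neighbours, lost.
No further trips.

N10, N11, N14, N19, N9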